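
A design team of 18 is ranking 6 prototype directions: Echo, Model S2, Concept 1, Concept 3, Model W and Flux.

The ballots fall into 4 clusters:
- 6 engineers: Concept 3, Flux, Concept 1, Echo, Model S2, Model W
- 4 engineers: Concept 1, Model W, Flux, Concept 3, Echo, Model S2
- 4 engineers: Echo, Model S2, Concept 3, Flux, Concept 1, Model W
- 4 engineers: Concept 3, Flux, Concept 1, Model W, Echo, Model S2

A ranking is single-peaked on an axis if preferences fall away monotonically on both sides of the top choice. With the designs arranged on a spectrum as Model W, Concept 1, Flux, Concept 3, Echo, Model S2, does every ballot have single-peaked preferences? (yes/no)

Axis positions: Model W=1, Concept 1=2, Flux=3, Concept 3=4, Echo=5, Model S2=6.
Cluster 1 (peak Concept 3 at position 4): ranking walks positions 4-3-2-5-6-1, expanding outward from the peak — single-peaked.
Cluster 2 (peak Concept 1 at position 2): ranking walks positions 2-1-3-4-5-6, expanding outward from the peak — single-peaked.
Cluster 3 (peak Echo at position 5): ranking walks positions 5-6-4-3-2-1, expanding outward from the peak — single-peaked.
Cluster 4 (peak Concept 3 at position 4): ranking walks positions 4-3-2-1-5-6, expanding outward from the peak — single-peaked.
Every ranking is single-peaked on this axis.

yes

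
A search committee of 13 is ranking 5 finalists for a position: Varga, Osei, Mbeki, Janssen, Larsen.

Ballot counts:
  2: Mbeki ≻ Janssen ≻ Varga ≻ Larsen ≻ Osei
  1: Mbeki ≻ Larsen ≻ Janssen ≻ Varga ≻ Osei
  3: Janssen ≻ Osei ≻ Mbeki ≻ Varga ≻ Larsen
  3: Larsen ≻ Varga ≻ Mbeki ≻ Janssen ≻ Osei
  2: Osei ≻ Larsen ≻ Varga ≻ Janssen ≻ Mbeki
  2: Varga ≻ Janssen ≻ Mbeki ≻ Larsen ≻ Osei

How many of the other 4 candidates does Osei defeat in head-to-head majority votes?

Osei against each rival (13 committee members):
Osei vs Varga: Osei preferred on 3+2 = 5 ballots; Varga wins 8–5.
Osei vs Mbeki: Mbeki wins 8–5.
Osei vs Janssen: Janssen wins 11–2.
Osei vs Larsen: 5 to 8, Larsen.
Osei beats no one; loses to Varga, Mbeki, Janssen, Larsen — 0 pairwise wins.

0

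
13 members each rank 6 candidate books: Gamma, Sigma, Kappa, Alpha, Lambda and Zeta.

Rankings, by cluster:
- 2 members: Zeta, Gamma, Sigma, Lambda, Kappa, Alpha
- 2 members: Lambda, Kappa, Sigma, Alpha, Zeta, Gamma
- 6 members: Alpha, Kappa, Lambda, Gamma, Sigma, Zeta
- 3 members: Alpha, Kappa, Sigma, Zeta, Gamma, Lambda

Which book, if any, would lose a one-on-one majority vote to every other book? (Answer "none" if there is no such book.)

none

Pairwise majorities:
Gamma–Sigma: Gamma 8–5.
Gamma–Kappa: Kappa 11–2.
Gamma–Alpha: Alpha 11–2.
Gamma vs Lambda: Lambda, 8–5.
Gamma vs Zeta: 6 for Gamma, 7 for Zeta — Zeta by 7–6.
Sigma vs Kappa: Sigma is ranked higher on 2 ballots, Kappa on 11. Kappa wins 11–2.
Sigma vs Alpha: Sigma preferred on 2+2 = 4 ballots; Alpha wins 9–4.
Sigma–Lambda: Lambda 8–5.
Sigma–Zeta: Sigma 11–2.
Kappa vs Alpha: Alpha wins 9–4.
Kappa vs Lambda: Kappa wins 9–4.
Kappa vs Zeta: Kappa is ranked higher on 2+6+3 = 11 ballots, Zeta on 2. Kappa wins 11–2.
Alpha vs Lambda: 6+3 = 9 for Alpha, 4 for Lambda — Alpha by 9–4.
Alpha vs Zeta: Alpha, 11–2.
Lambda vs Zeta: Lambda wins 8–5.
No book is winless: Gamma beats Sigma; Sigma beats Zeta; Kappa beats Gamma; Alpha beats Gamma; Lambda beats Gamma; Zeta beats Gamma. There is no Condorcet loser.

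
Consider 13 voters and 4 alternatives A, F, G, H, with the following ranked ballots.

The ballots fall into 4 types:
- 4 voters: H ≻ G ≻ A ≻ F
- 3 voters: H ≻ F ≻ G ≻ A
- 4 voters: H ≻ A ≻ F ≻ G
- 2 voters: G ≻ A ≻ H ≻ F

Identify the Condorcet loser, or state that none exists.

Pairwise majorities:
A vs F: A wins 10–3.
A vs G: G, 9–4.
A vs H: 2 to 11, H.
F vs G: F, 7–6.
F vs H: F is ranked higher on 0 ballots, H on 13. H wins 13–0.
G vs H: G is ranked higher on 2 ballots, H on 11. H wins 11–2.
Each alternative has at least one pairwise win (A beats F; F beats G; G beats A; H beats A) — no Condorcet loser.

none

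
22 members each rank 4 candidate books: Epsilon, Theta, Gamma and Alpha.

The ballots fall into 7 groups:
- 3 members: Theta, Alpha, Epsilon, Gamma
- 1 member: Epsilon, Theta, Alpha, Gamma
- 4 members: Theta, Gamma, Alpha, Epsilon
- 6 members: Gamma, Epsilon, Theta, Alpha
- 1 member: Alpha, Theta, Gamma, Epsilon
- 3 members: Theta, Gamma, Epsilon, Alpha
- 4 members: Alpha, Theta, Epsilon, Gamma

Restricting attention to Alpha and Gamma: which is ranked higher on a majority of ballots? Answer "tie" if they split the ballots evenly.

Gamma

Ballots ranking Alpha above Gamma: 3 + 1 + 1 + 4 = 9.
Ballots ranking Gamma above Alpha: 22 − 9 = 13.
Gamma wins the head-to-head 13–9.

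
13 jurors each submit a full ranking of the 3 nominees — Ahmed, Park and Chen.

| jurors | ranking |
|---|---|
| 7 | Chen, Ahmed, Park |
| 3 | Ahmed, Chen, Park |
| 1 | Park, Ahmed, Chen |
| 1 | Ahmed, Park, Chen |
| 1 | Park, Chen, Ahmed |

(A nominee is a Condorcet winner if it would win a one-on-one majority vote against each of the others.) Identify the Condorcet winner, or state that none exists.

Chen

Pairwise majorities:
Ahmed vs Park: 11 to 2, Ahmed.
Ahmed vs Chen: 3+1+1 = 5 for Ahmed, 8 for Chen — Chen by 8–5.
Park vs Chen: Park is ranked higher on 1+1+1 = 3 ballots, Chen on 10. Chen wins 10–3.
Chen beats each of Ahmed, Park — Chen is the Condorcet winner.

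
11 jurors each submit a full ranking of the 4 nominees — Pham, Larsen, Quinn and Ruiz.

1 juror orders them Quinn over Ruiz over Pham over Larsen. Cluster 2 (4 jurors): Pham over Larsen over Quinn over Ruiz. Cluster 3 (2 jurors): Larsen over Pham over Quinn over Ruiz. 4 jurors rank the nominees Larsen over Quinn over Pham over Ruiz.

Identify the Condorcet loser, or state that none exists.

Pairwise majorities:
Pham vs Larsen: Pham preferred on 1+4 = 5 ballots; Larsen wins 6–5.
Pham vs Quinn: 4+2 = 6 for Pham, 5 for Quinn — Pham by 6–5.
Pham vs Ruiz: Pham preferred on 4+2+4 = 10 ballots; Pham wins 10–1.
Larsen–Quinn: Larsen 10–1.
Larsen vs Ruiz: 4+2+4 = 10 for Larsen, 1 for Ruiz — Larsen by 10–1.
Quinn vs Ruiz: Quinn wins 11–0.
Ruiz loses to every other nominee — it is the Condorcet loser.

Ruiz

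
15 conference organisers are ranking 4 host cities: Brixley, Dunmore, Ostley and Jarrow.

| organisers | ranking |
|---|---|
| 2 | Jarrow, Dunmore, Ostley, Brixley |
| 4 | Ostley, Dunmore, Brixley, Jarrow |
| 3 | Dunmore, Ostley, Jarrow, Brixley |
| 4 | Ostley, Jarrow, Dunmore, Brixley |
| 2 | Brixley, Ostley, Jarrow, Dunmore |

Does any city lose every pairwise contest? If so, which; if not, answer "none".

Brixley

Pairwise majorities:
Brixley–Dunmore: Dunmore 13–2.
Brixley vs Ostley: Brixley preferred on 2 ballots; Ostley wins 13–2.
Brixley vs Jarrow: Brixley is ranked higher on 4+2 = 6 ballots, Jarrow on 9. Jarrow wins 9–6.
Dunmore vs Ostley: Ostley, 10–5.
Dunmore vs Jarrow: Jarrow, 8–7.
Ostley vs Jarrow: 4+3+4+2 = 13 for Ostley, 2 for Jarrow — Ostley by 13–2.
Only Brixley has no wins; Brixley is the Condorcet loser.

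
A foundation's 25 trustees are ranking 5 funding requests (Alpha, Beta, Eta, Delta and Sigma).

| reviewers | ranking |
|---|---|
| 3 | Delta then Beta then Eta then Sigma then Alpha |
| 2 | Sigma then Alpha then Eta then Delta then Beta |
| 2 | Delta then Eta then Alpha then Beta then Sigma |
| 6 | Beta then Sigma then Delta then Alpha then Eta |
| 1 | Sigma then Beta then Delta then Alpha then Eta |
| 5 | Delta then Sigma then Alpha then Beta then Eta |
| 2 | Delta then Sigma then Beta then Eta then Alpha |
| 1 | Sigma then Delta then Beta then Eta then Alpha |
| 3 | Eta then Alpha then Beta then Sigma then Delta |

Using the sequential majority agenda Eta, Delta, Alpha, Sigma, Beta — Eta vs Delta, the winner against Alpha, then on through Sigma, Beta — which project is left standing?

Beta

Round 1: Eta vs Delta — 5–20, Delta advances.
Round 2: Delta vs Alpha — 20–5, Delta advances.
Round 3: Delta vs Sigma — 12–13, Sigma advances.
Round 4: Sigma vs Beta — 11–14, Beta advances.
Beta survives the agenda.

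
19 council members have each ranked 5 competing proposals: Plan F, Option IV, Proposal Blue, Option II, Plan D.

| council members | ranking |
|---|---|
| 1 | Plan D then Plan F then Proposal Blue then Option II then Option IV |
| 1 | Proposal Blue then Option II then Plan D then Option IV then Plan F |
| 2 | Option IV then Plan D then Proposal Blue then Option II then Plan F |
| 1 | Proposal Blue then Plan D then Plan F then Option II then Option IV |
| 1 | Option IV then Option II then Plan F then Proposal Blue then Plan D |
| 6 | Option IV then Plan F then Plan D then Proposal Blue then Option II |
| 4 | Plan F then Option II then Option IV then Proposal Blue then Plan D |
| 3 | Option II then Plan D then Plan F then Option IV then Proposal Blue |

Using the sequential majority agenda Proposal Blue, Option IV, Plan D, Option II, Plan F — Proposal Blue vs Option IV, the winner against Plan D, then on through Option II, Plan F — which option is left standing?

Round 1: Proposal Blue vs Option IV — 3–16, Option IV advances.
Round 2: Option IV vs Plan D — 13–6, Option IV advances.
Round 3: Option IV vs Option II — 9–10, Option II advances.
Round 4: Option II vs Plan F — 7–12, Plan F advances.
Plan F survives the agenda.

Plan F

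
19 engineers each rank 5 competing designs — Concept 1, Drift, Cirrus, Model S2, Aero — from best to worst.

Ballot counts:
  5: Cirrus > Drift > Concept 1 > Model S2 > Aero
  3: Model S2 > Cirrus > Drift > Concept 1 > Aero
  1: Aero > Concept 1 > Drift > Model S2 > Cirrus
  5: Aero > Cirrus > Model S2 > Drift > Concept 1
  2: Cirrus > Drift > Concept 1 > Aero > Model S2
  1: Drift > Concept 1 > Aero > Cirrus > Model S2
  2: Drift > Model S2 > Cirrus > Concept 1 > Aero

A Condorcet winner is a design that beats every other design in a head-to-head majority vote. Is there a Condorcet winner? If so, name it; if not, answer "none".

Cirrus

Pairwise majorities:
Concept 1 vs Drift: Concept 1 preferred on 1 ballot; Drift wins 18–1.
Concept 1 vs Cirrus: 1+1 = 2 for Concept 1, 17 for Cirrus — Cirrus by 17–2.
Concept 1 vs Model S2: 5+1+2+1 = 9 for Concept 1, 10 for Model S2 — Model S2 by 10–9.
Concept 1 vs Aero: 13 to 6, Concept 1.
Drift vs Cirrus: 4 to 15, Cirrus.
Drift vs Model S2: Drift is ranked higher on 5+1+2+1+2 = 11 ballots, Model S2 on 8. Drift wins 11–8.
Drift vs Aero: Drift is ranked higher on 5+3+2+1+2 = 13 ballots, Aero on 6. Drift wins 13–6.
Cirrus vs Model S2: Cirrus is ranked higher on 5+5+2+1 = 13 ballots, Model S2 on 6. Cirrus wins 13–6.
Cirrus vs Aero: Cirrus preferred on 5+3+2+2 = 12 ballots; Cirrus wins 12–7.
Model S2 vs Aero: 10 to 9, Model S2.
Cirrus defeats every rival head-to-head and is the Condorcet winner.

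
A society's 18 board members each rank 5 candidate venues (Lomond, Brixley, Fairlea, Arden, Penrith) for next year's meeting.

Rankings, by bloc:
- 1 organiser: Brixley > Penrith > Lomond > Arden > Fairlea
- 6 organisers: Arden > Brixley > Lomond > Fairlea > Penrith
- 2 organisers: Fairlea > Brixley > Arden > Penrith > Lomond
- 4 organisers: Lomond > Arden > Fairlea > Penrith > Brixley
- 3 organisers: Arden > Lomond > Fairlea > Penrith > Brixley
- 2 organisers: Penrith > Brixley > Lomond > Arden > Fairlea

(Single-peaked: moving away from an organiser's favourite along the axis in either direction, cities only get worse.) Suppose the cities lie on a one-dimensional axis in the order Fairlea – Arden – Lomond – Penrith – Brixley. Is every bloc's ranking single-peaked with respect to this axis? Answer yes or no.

no

Axis positions: Fairlea=1, Arden=2, Lomond=3, Penrith=4, Brixley=5.
Bloc 1 (peak Brixley at position 5): ranking walks positions 5-4-3-2-1, expanding outward from the peak — single-peaked.
Bloc 2: ranking walks positions 2-5-3-1-4; Brixley is ranked above Lomond even though Lomond lies between Brixley and the peak Arden on the axis — preferences dip and rise again. Not single-peaked.
Bloc 3: ranking walks positions 1-5-2-4-3; Brixley is ranked above Arden even though Arden lies between Brixley and the peak Fairlea on the axis — preferences dip and rise again. Not single-peaked.
Bloc 4 (peak Lomond at position 3): ranking walks positions 3-2-1-4-5, expanding outward from the peak — single-peaked.
Bloc 5 (peak Arden at position 2): ranking walks positions 2-3-1-4-5, expanding outward from the peak — single-peaked.
Bloc 6 (peak Penrith at position 4): ranking walks positions 4-5-3-2-1, expanding outward from the peak — single-peaked.
Bloc 2 violates single-peakedness, so the profile is not single-peaked on this axis.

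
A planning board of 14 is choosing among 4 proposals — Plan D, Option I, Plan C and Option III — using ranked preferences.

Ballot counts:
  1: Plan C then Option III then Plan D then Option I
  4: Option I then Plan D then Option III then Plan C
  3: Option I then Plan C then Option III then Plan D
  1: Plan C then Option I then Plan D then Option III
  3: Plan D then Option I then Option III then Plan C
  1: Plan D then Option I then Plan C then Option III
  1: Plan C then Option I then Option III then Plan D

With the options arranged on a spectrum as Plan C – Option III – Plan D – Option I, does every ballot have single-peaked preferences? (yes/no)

no

Axis positions: Plan C=1, Option III=2, Plan D=3, Option I=4.
Ballot type 1 (peak Plan C at position 1): ranking walks positions 1-2-3-4, expanding outward from the peak — single-peaked.
Ballot type 2 (peak Option I at position 4): ranking walks positions 4-3-2-1, expanding outward from the peak — single-peaked.
Ballot type 3: ranking walks positions 4-1-2-3; Plan C is ranked above Plan D even though Plan D lies between Plan C and the peak Option I on the axis — preferences dip and rise again. Not single-peaked.
Ballot type 4: ranking walks positions 1-4-3-2; Option I is ranked above Option III even though Option III lies between Option I and the peak Plan C on the axis — preferences dip and rise again. Not single-peaked.
Ballot type 5 (peak Plan D at position 3): ranking walks positions 3-4-2-1, expanding outward from the peak — single-peaked.
Ballot type 6: ranking walks positions 3-4-1-2; Plan C is ranked above Option III even though Option III lies between Plan C and the peak Plan D on the axis — preferences dip and rise again. Not single-peaked.
Ballot type 7: ranking walks positions 1-4-2-3; Option I is ranked above Option III even though Option III lies between Option I and the peak Plan C on the axis — preferences dip and rise again. Not single-peaked.
Ballot type 3 violates single-peakedness, so the profile is not single-peaked on this axis.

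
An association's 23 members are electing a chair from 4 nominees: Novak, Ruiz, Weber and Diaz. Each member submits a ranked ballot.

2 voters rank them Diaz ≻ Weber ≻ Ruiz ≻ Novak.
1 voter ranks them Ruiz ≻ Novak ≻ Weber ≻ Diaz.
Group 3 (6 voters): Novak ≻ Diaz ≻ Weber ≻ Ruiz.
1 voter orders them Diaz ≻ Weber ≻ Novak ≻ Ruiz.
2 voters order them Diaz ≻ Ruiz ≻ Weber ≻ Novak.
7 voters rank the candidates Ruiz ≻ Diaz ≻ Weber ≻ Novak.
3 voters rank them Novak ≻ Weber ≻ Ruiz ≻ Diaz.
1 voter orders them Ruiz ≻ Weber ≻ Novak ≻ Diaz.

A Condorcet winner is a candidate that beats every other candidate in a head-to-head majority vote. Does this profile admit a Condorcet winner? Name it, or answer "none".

Check each pair by majority over 23 ballots:
Novak vs Ruiz: Novak preferred on 6+1+3 = 10 ballots; Ruiz wins 13–10.
Novak vs Weber: 10 to 13, Weber.
Novak vs Diaz: Novak preferred on 1+6+3+1 = 11 ballots; Diaz wins 12–11.
Ruiz vs Weber: Ruiz preferred on 1+2+7+1 = 11 ballots; Weber wins 12–11.
Ruiz vs Diaz: Ruiz is ranked higher on 1+7+3+1 = 12 ballots, Diaz on 11. Ruiz wins 12–11.
Weber vs Diaz: Weber is ranked higher on 1+3+1 = 5 ballots, Diaz on 18. Diaz wins 18–5.
No candidate is unbeaten: Novak loses to Ruiz; Ruiz loses to Weber; Weber loses to Diaz; Diaz loses to Ruiz. In particular Ruiz > Diaz > Weber > Ruiz is a majority cycle — no Condorcet winner exists.

none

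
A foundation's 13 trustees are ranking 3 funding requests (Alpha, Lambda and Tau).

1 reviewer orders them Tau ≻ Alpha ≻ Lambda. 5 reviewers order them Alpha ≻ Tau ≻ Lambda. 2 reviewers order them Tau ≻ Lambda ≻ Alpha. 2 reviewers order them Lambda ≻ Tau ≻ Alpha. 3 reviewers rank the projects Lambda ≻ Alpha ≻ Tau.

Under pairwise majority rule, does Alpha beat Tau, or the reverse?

Ballots ranking Alpha above Tau: 5 + 3 = 8.
Ballots ranking Tau above Alpha: 13 − 8 = 5.
Alpha wins the head-to-head 8–5.

Alpha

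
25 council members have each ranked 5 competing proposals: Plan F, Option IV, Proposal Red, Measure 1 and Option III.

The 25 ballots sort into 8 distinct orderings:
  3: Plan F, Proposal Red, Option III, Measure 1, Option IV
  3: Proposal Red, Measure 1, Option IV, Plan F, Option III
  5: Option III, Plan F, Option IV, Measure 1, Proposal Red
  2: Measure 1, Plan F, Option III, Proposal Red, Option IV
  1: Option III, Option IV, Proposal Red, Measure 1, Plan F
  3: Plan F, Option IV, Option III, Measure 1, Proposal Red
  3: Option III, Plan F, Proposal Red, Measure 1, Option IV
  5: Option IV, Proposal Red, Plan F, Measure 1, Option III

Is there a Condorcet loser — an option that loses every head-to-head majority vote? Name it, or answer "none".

Pairwise majorities:
Plan F vs Option IV: Plan F is ranked higher on 3+5+2+3+3 = 16 ballots, Option IV on 9. Plan F wins 16–9.
Plan F vs Proposal Red: Plan F is ranked higher on 3+5+2+3+3 = 16 ballots, Proposal Red on 9. Plan F wins 16–9.
Plan F vs Measure 1: Plan F, 19–6.
Plan F vs Option III: 16 to 9, Plan F.
Option IV–Proposal Red: Option IV 14–11.
Option IV vs Measure 1: Option IV is ranked higher on 5+1+3+5 = 14 ballots, Measure 1 on 11. Option IV wins 14–11.
Option IV–Option III: Option III 14–11.
Proposal Red vs Measure 1: Proposal Red preferred on 3+3+1+3+5 = 15 ballots; Proposal Red wins 15–10.
Proposal Red vs Option III: Option III wins 14–11.
Measure 1–Option III: Option III 15–10.
Measure 1 loses to every other option — it is the Condorcet loser.

Measure 1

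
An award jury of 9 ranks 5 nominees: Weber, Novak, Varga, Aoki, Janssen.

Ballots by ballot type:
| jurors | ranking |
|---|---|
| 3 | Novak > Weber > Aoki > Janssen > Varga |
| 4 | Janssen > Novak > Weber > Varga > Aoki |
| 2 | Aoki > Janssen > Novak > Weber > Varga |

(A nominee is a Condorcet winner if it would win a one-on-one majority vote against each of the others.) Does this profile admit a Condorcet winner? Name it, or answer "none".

none

Pairwise majorities:
Weber vs Novak: Weber is ranked higher on 0 ballots, Novak on 9. Novak wins 9–0.
Weber vs Varga: Weber, 9–0.
Weber vs Aoki: Weber, 7–2.
Weber vs Janssen: Weber is ranked higher on 3 ballots, Janssen on 6. Janssen wins 6–3.
Novak vs Varga: Novak is ranked higher on 3+4+2 = 9 ballots, Varga on 0. Novak wins 9–0.
Novak vs Aoki: 3+4 = 7 for Novak, 2 for Aoki — Novak by 7–2.
Novak vs Janssen: Novak preferred on 3 ballots; Janssen wins 6–3.
Varga vs Aoki: Aoki, 5–4.
Varga vs Janssen: 0 to 9, Janssen.
Aoki vs Janssen: Aoki preferred on 3+2 = 5 ballots; Aoki wins 5–4.
No nominee is unbeaten: Weber loses to Novak; Novak loses to Janssen; Varga loses to Weber; Aoki loses to Weber; Janssen loses to Aoki. In particular Weber beats Aoki beats Janssen beats Weber is a majority cycle — no Condorcet winner exists.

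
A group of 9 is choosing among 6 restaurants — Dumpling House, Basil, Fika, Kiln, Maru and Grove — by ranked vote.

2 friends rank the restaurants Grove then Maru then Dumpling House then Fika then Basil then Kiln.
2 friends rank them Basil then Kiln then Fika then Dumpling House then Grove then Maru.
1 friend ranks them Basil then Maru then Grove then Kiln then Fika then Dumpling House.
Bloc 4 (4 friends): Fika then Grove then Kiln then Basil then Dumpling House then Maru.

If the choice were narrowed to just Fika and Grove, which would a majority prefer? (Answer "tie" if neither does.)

Fika

Ballots ranking Fika above Grove: 2 + 4 = 6.
Ballots ranking Grove above Fika: 9 − 6 = 3.
Fika wins the head-to-head 6–3.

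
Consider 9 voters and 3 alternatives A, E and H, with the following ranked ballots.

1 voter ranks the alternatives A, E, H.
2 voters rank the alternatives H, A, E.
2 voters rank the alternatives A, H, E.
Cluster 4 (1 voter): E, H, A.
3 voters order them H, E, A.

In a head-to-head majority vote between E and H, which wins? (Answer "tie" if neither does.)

H

Ballots ranking E above H: 1 + 1 = 2.
Ballots ranking H above E: 9 − 2 = 7.
H wins the head-to-head 7–2.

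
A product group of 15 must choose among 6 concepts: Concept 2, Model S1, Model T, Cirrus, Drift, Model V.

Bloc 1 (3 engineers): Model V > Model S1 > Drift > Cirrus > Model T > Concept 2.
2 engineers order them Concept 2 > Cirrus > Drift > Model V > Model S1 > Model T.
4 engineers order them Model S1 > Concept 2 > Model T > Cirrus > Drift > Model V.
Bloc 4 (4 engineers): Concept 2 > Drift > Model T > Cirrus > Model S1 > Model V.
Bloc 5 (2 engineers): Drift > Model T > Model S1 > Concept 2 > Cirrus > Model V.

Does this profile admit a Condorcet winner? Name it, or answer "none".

Head-to-head results (15 engineers):
Concept 2 vs Model S1: 6 to 9, Model S1.
Concept 2 vs Model T: Concept 2, 10–5.
Concept 2 vs Cirrus: 12 to 3, Concept 2.
Concept 2 vs Drift: Concept 2 is ranked higher on 2+4+4 = 10 ballots, Drift on 5. Concept 2 wins 10–5.
Concept 2 vs Model V: Concept 2 is ranked higher on 2+4+4+2 = 12 ballots, Model V on 3. Concept 2 wins 12–3.
Model S1 vs Model T: Model S1 preferred on 3+2+4 = 9 ballots; Model S1 wins 9–6.
Model S1 vs Cirrus: Model S1 wins 9–6.
Model S1 vs Drift: Drift, 8–7.
Model S1 vs Model V: Model S1 is ranked higher on 4+4+2 = 10 ballots, Model V on 5. Model S1 wins 10–5.
Model T vs Cirrus: Model T wins 10–5.
Model T vs Drift: Model T is ranked higher on 4 ballots, Drift on 11. Drift wins 11–4.
Model T vs Model V: 10 to 5, Model T.
Cirrus vs Drift: 6 to 9, Drift.
Cirrus vs Model V: Cirrus preferred on 2+4+4+2 = 12 ballots; Cirrus wins 12–3.
Drift vs Model V: Drift wins 12–3.
Each design drops at least one matchup (Concept 2 loses to Model S1; Model S1 loses to Drift; Model T loses to Concept 2; Cirrus loses to Concept 2; Drift loses to Concept 2; Model V loses to Concept 2); the cycle Concept 2 → Drift → Model S1 → Concept 2 rules out a Condorcet winner.

none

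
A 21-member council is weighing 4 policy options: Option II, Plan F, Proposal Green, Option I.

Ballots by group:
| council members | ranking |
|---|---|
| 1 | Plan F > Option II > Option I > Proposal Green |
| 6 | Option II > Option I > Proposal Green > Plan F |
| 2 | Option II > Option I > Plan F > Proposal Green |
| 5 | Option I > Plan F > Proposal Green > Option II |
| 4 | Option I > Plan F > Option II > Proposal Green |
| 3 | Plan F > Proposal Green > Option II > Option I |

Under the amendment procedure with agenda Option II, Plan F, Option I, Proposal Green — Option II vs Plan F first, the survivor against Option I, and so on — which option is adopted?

Option I

Round 1: Option II vs Plan F — 8–13, Plan F advances.
Round 2: Plan F vs Option I — 4–17, Option I advances.
Round 3: Option I vs Proposal Green — 18–3, Option I advances.
Option I survives the agenda.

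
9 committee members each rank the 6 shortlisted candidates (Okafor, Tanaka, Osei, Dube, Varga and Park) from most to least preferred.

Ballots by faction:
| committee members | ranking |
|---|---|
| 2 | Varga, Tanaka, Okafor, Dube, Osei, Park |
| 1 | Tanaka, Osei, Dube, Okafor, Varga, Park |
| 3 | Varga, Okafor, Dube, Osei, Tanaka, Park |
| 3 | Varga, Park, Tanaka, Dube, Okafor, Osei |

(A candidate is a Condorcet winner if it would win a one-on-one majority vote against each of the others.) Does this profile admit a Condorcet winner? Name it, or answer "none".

Pairwise majorities:
Okafor vs Tanaka: Okafor is ranked higher on 3 ballots, Tanaka on 6. Tanaka wins 6–3.
Okafor–Osei: Okafor 8–1.
Okafor vs Dube: Okafor is ranked higher on 2+3 = 5 ballots, Dube on 4. Okafor wins 5–4.
Okafor vs Varga: 1 for Okafor, 8 for Varga — Varga by 8–1.
Okafor vs Park: Okafor preferred on 2+1+3 = 6 ballots; Okafor wins 6–3.
Tanaka vs Osei: Tanaka preferred on 2+1+3 = 6 ballots; Tanaka wins 6–3.
Tanaka vs Dube: Tanaka is ranked higher on 2+1+3 = 6 ballots, Dube on 3. Tanaka wins 6–3.
Tanaka vs Varga: Tanaka preferred on 1 ballot; Varga wins 8–1.
Tanaka vs Park: Tanaka, 6–3.
Osei vs Dube: Osei is ranked higher on 1 ballot, Dube on 8. Dube wins 8–1.
Osei vs Varga: Varga, 8–1.
Osei vs Park: Osei wins 6–3.
Dube vs Varga: Dube preferred on 1 ballot; Varga wins 8–1.
Dube vs Park: Dube is ranked higher on 2+1+3 = 6 ballots, Park on 3. Dube wins 6–3.
Varga vs Park: Varga is ranked higher on 2+1+3+3 = 9 ballots, Park on 0. Varga wins 9–0.
Varga wins every pairwise contest, so Varga is the Condorcet winner.

Varga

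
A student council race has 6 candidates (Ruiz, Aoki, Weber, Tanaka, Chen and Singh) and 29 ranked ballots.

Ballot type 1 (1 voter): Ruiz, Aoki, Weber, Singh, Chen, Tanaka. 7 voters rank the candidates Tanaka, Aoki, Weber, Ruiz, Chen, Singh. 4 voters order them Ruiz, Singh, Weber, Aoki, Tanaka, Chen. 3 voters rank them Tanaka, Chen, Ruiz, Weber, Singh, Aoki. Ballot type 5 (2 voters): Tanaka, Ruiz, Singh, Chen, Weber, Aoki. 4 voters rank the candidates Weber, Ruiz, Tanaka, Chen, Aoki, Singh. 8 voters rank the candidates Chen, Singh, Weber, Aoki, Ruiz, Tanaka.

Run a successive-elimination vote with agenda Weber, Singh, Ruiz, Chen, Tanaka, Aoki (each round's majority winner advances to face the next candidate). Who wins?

Round 1: Weber vs Singh — 15–14, Weber advances.
Round 2: Weber vs Ruiz — 19–10, Weber advances.
Round 3: Weber vs Chen — 16–13, Weber advances.
Round 4: Weber vs Tanaka — 17–12, Weber advances.
Round 5: Weber vs Aoki — 21–8, Weber advances.
Weber survives the agenda.

Weber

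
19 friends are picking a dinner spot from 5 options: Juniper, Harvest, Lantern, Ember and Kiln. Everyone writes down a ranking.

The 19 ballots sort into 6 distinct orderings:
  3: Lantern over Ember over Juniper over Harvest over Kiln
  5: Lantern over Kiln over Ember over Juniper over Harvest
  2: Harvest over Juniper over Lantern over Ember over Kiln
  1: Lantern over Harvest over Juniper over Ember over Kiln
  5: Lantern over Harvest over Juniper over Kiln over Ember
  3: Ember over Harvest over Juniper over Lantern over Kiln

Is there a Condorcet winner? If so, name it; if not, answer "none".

Lantern

Check each pair by majority over 19 ballots:
Juniper vs Harvest: Harvest, 11–8.
Juniper vs Lantern: Juniper preferred on 2+3 = 5 ballots; Lantern wins 14–5.
Juniper vs Ember: Ember wins 11–8.
Juniper–Kiln: Juniper 14–5.
Harvest vs Lantern: Harvest preferred on 2+3 = 5 ballots; Lantern wins 14–5.
Harvest vs Ember: Harvest is ranked higher on 2+1+5 = 8 ballots, Ember on 11. Ember wins 11–8.
Harvest vs Kiln: 14 to 5, Harvest.
Lantern–Ember: Lantern 16–3.
Lantern–Kiln: Lantern 19–0.
Ember–Kiln: Kiln 10–9.
Lantern wins every pairwise contest, so Lantern is the Condorcet winner.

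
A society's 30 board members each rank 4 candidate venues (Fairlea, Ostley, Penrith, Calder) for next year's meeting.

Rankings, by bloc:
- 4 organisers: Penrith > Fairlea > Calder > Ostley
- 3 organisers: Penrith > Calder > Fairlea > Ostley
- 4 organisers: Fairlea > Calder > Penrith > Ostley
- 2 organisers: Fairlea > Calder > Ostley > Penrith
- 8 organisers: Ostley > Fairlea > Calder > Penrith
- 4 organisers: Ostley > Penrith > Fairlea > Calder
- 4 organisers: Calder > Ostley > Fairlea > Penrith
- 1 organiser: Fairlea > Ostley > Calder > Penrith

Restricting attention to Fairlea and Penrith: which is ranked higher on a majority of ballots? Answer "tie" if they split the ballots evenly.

Fairlea

Ballots ranking Fairlea above Penrith: 4 + 2 + 8 + 4 + 1 = 19.
Ballots ranking Penrith above Fairlea: 30 − 19 = 11.
Fairlea wins the head-to-head 19–11.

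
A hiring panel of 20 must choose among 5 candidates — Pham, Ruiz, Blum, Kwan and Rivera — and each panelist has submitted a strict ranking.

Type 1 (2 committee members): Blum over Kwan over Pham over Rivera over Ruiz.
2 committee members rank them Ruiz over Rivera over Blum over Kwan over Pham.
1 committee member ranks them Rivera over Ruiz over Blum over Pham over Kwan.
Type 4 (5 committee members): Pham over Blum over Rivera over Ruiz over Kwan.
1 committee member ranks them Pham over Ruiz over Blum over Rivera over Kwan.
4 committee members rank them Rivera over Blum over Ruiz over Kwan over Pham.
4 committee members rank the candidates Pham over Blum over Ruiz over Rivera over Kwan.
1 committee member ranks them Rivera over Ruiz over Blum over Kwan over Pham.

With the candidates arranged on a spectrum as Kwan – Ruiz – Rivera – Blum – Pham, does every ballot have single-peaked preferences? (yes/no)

Axis positions: Kwan=1, Ruiz=2, Rivera=3, Blum=4, Pham=5.
Type 1: ranking walks positions 4-1-5-3-2; Kwan is ranked above Rivera even though Rivera lies between Kwan and the peak Blum on the axis — preferences dip and rise again. Not single-peaked.
Type 2 (peak Ruiz at position 2): ranking walks positions 2-3-4-1-5, expanding outward from the peak — single-peaked.
Type 3 (peak Rivera at position 3): ranking walks positions 3-2-4-5-1, expanding outward from the peak — single-peaked.
Type 4 (peak Pham at position 5): ranking walks positions 5-4-3-2-1, expanding outward from the peak — single-peaked.
Type 5: ranking walks positions 5-2-4-3-1; Ruiz is ranked above Blum even though Blum lies between Ruiz and the peak Pham on the axis — preferences dip and rise again. Not single-peaked.
Type 6 (peak Rivera at position 3): ranking walks positions 3-4-2-1-5, expanding outward from the peak — single-peaked.
Type 7: ranking walks positions 5-4-2-3-1; Ruiz is ranked above Rivera even though Rivera lies between Ruiz and the peak Pham on the axis — preferences dip and rise again. Not single-peaked.
Type 8 (peak Rivera at position 3): ranking walks positions 3-2-4-1-5, expanding outward from the peak — single-peaked.
Type 1 violates single-peakedness, so the profile is not single-peaked on this axis.

no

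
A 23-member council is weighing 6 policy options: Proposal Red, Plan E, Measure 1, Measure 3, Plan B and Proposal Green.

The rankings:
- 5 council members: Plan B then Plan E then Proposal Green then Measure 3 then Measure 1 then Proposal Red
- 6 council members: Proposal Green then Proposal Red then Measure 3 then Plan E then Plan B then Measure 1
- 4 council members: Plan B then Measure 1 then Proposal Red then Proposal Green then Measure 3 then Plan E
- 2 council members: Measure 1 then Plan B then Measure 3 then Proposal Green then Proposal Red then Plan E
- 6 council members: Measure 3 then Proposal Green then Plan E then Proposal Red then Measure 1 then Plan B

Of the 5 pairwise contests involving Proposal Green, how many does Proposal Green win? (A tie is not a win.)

Proposal Green against each rival (23 council members):
Proposal Green vs Proposal Red: 5+6+2+6 = 19 for Proposal Green, 4 for Proposal Red — Proposal Green by 19–4.
Proposal Green vs Plan E: Proposal Green wins 18–5.
Proposal Green vs Measure 1: Proposal Green wins 17–6.
Proposal Green vs Measure 3: Proposal Green, 15–8.
Proposal Green vs Plan B: Proposal Green wins 12–11.
Proposal Green beats Proposal Red, Plan E, Measure 1, Measure 3, Plan B — 5 pairwise wins.

5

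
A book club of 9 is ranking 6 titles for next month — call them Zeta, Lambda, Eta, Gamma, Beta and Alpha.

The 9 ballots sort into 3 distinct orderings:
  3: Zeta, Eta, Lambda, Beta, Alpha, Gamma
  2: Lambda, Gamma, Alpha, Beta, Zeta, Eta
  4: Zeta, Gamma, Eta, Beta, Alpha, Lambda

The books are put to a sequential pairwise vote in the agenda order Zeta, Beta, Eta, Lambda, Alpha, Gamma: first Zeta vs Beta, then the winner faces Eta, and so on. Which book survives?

Zeta

Round 1: Zeta vs Beta — 7–2, Zeta advances.
Round 2: Zeta vs Eta — 9–0, Zeta advances.
Round 3: Zeta vs Lambda — 7–2, Zeta advances.
Round 4: Zeta vs Alpha — 7–2, Zeta advances.
Round 5: Zeta vs Gamma — 7–2, Zeta advances.
Zeta survives the agenda.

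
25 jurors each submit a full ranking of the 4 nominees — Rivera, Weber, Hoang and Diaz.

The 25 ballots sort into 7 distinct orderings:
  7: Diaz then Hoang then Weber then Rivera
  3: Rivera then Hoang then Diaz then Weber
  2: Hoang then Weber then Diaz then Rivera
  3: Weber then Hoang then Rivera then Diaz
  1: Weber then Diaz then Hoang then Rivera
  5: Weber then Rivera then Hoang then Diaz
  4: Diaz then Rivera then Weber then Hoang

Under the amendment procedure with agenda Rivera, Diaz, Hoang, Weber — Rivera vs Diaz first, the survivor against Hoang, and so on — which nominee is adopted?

Round 1: Rivera vs Diaz — 11–14, Diaz advances.
Round 2: Diaz vs Hoang — 12–13, Hoang advances.
Round 3: Hoang vs Weber — 12–13, Weber advances.
Weber survives the agenda.

Weber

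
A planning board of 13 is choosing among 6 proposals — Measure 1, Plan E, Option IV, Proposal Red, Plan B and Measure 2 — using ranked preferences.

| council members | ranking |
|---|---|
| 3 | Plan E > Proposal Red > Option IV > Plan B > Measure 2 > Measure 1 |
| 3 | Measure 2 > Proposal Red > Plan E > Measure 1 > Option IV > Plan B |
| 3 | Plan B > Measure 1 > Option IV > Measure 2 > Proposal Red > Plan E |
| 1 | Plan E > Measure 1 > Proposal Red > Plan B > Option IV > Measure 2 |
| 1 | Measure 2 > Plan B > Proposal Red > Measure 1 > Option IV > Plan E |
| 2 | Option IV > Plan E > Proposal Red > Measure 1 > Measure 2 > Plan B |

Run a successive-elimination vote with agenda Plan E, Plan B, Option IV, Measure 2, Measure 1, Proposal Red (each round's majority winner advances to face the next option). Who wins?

Measure 2

Round 1: Plan E vs Plan B — 9–4, Plan E advances.
Round 2: Plan E vs Option IV — 7–6, Plan E advances.
Round 3: Plan E vs Measure 2 — 6–7, Measure 2 advances.
Round 4: Measure 2 vs Measure 1 — 7–6, Measure 2 advances.
Round 5: Measure 2 vs Proposal Red — 7–6, Measure 2 advances.
Measure 2 survives the agenda.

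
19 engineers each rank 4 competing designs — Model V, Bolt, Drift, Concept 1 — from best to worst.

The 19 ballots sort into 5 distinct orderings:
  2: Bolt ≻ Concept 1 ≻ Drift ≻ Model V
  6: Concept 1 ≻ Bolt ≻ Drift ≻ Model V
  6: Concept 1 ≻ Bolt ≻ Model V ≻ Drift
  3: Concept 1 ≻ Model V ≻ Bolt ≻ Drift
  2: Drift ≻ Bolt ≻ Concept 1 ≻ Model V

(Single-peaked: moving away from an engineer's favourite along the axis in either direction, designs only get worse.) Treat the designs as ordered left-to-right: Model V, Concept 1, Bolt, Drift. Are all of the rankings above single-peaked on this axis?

Axis positions: Model V=1, Concept 1=2, Bolt=3, Drift=4.
Faction 1 (peak Bolt at position 3): ranking walks positions 3-2-4-1, expanding outward from the peak — single-peaked.
Faction 2 (peak Concept 1 at position 2): ranking walks positions 2-3-4-1, expanding outward from the peak — single-peaked.
Faction 3 (peak Concept 1 at position 2): ranking walks positions 2-3-1-4, expanding outward from the peak — single-peaked.
Faction 4 (peak Concept 1 at position 2): ranking walks positions 2-1-3-4, expanding outward from the peak — single-peaked.
Faction 5 (peak Drift at position 4): ranking walks positions 4-3-2-1, expanding outward from the peak — single-peaked.
Every ranking is single-peaked on this axis.

yes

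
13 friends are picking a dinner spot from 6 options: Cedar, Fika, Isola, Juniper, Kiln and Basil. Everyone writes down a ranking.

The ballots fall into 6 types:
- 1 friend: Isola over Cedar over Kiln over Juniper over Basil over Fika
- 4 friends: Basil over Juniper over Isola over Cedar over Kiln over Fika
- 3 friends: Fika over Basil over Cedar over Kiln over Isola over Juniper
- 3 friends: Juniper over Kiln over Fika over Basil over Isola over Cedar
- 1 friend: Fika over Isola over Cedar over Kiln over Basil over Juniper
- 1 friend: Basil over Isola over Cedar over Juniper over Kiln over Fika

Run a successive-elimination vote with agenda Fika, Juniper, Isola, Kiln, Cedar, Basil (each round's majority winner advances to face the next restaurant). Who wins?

Basil

Round 1: Fika vs Juniper — 4–9, Juniper advances.
Round 2: Juniper vs Isola — 7–6, Juniper advances.
Round 3: Juniper vs Kiln — 8–5, Juniper advances.
Round 4: Juniper vs Cedar — 7–6, Juniper advances.
Round 5: Juniper vs Basil — 4–9, Basil advances.
Basil survives the agenda.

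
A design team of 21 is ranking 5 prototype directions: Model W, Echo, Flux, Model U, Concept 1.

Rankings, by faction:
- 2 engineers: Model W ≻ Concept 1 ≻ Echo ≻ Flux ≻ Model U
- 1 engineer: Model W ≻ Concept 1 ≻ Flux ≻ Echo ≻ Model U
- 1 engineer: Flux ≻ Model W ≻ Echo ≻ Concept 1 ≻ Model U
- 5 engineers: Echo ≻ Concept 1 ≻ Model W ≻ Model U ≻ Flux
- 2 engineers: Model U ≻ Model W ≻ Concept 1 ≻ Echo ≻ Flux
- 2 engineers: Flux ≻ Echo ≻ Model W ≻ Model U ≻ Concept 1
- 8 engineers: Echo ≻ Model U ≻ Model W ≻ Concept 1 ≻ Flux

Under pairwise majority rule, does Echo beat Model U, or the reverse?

Echo

Ballots ranking Echo above Model U: 2 + 1 + 1 + 5 + 2 + 8 = 19.
Ballots ranking Model U above Echo: 21 − 19 = 2.
Echo wins the head-to-head 19–2.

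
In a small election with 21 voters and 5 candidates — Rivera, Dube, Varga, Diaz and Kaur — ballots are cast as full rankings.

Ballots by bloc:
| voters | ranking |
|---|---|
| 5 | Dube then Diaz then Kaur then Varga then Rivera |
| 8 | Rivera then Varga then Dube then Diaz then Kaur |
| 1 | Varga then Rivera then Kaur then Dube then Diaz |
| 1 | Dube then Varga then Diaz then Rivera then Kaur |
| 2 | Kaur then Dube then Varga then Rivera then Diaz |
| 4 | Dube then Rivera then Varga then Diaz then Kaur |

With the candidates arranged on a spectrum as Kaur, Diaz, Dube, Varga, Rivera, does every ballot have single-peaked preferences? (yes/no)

Axis positions: Kaur=1, Diaz=2, Dube=3, Varga=4, Rivera=5.
Bloc 1 (peak Dube at position 3): ranking walks positions 3-2-1-4-5, expanding outward from the peak — single-peaked.
Bloc 2 (peak Rivera at position 5): ranking walks positions 5-4-3-2-1, expanding outward from the peak — single-peaked.
Bloc 3: ranking walks positions 4-5-1-3-2; Kaur is ranked above Dube even though Dube lies between Kaur and the peak Varga on the axis — preferences dip and rise again. Not single-peaked.
Bloc 4 (peak Dube at position 3): ranking walks positions 3-4-2-5-1, expanding outward from the peak — single-peaked.
Bloc 5: ranking walks positions 1-3-4-5-2; Dube is ranked above Diaz even though Diaz lies between Dube and the peak Kaur on the axis — preferences dip and rise again. Not single-peaked.
Bloc 6: ranking walks positions 3-5-4-2-1; Rivera is ranked above Varga even though Varga lies between Rivera and the peak Dube on the axis — preferences dip and rise again. Not single-peaked.
Bloc 3 violates single-peakedness, so the profile is not single-peaked on this axis.

no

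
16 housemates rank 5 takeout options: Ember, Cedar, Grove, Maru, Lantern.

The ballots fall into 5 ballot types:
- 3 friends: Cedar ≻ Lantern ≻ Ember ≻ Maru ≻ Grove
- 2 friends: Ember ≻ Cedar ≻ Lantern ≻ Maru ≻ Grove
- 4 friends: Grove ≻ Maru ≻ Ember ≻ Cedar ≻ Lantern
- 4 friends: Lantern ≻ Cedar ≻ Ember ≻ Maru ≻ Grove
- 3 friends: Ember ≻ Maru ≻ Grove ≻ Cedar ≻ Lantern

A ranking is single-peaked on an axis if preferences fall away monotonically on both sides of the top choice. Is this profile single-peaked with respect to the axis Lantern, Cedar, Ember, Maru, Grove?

yes

Axis positions: Lantern=1, Cedar=2, Ember=3, Maru=4, Grove=5.
Ballot type 1 (peak Cedar at position 2): ranking walks positions 2-1-3-4-5, expanding outward from the peak — single-peaked.
Ballot type 2 (peak Ember at position 3): ranking walks positions 3-2-1-4-5, expanding outward from the peak — single-peaked.
Ballot type 3 (peak Grove at position 5): ranking walks positions 5-4-3-2-1, expanding outward from the peak — single-peaked.
Ballot type 4 (peak Lantern at position 1): ranking walks positions 1-2-3-4-5, expanding outward from the peak — single-peaked.
Ballot type 5 (peak Ember at position 3): ranking walks positions 3-4-5-2-1, expanding outward from the peak — single-peaked.
Every ranking is single-peaked on this axis.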